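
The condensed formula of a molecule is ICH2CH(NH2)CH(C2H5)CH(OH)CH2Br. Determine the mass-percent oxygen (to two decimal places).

4.76%

Element totals:
  C: 7
  H: 15
  Br: 1
  I: 1
  N: 1
  O: 1
Molecular formula: C7H15BrINO.
Molar mass = 336.011 g/mol.
Mass from O: 1 × 15.999 = 15.999 g/mol.
%O = 15.999 / 336.011 × 100 = 4.76%.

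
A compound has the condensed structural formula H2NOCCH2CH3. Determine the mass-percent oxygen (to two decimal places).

21.89%

Atom tally by fragment:
  H2NOCCH2 → C:2 H:4 O:1 N:1
  CH3 → C:1 H:3
Element totals:
  C: 3
  H: 7
  N: 1
  O: 1
Molecular formula: C3H7NO.
Molar mass = 73.095 g/mol.
Mass from O: 1 × 15.999 = 15.999 g/mol.
%O = 15.999 / 73.095 × 100 = 21.89%.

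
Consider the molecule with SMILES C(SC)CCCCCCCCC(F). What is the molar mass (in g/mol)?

206.36 g/mol

Atom tally by fragment:
  CH3SCH2 → C:2 H:5 S:1
  CH2 → C:1 H:2
  CH2 → C:1 H:2
  CH2 → C:1 H:2
  CH2 → C:1 H:2
  CH2 → C:1 H:2
  CH2 → C:1 H:2
  CH2 → C:1 H:2
  CH2 → C:1 H:2
  CH2F → C:1 H:2 F:1
Element totals:
  C: 11
  H: 23
  F: 1
  S: 1
Molecular formula: C11H23FS.
  M = 11(12.011) + 23(1.008) + 18.998 + 32.06
    = 132.121 + 23.184 + 18.998 + 32.060 = 206.363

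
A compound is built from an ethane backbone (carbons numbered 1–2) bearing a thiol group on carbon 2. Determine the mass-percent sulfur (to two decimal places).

51.60%

Atom tally by fragment:
  CH3 → C:1 H:3
  CH2SH → C:1 H:3 S:1
Element totals:
  C: 2
  H: 6
  S: 1
Molecular formula: C2H6S.
Molar mass = 62.130 g/mol.
Mass from S: 1 × 32.06 = 32.060 g/mol.
%S = 32.060 / 62.130 × 100 = 51.60%.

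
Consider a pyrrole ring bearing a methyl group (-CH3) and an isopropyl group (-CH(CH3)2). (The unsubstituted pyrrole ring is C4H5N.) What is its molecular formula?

Atom tally by fragment:
  pyrrole ring core → C:4 H:5 N:1
  (− 2 ring H displaced by substituents)
  + CH3 → C:1 H:3
  + CH(CH3)2 → C:3 H:7
Element totals:
  C: 8
  H: 13
  N: 1

C8H13N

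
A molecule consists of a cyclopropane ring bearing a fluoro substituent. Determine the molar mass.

60.07 g/mol

Atom tally by fragment:
  cyclopropane ring core → C:3 H:6
  (− 1 ring H displaced by substituents)
  + F → F:1
Element totals:
  C: 3
  H: 5
  F: 1
Molecular formula: C3H5F.
  M = 3(12.011) + 5(1.008) + 18.998
    = 36.033 + 5.040 + 18.998 = 60.071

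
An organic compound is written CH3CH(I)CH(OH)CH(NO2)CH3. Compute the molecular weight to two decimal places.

Atom tally by fragment:
  CH3 → C:1 H:3
  CH(I) → C:1 H:1 I:1
  CH(OH) → C:1 H:2 O:1
  CH(NO2) → C:1 H:1 N:1 O:2
  CH3 → C:1 H:3
Element totals:
  C: 5
  H: 10
  I: 1
  N: 1
  O: 3
Molecular formula: C5H10INO3.
  M = 5(12.011) + 10(1.008) + 126.904 + 14.007 + 3(15.999)
    = 60.055 + 10.080 + 126.904 + 14.007 + 47.997 = 259.043

259.04 g/mol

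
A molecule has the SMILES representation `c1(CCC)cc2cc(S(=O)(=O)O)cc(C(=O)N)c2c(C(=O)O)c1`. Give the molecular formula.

C15H15NO6S

Atom tally by fragment:
  naphthalene ring system core → C:10 H:8
  (− 4 ring H displaced by substituents)
  + CH2CH2CH3 → C:3 H:7
  + SO3H → S:1 O:3 H:1
  + CONH2 → C:1 H:2 O:1 N:1
  + COOH → C:1 H:1 O:2
Element totals:
  C: 15
  H: 15
  N: 1
  O: 6
  S: 1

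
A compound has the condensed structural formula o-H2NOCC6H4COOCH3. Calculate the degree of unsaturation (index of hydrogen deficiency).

6

Atom tally by fragment:
  benzene ring core → C:6 H:6
  (− 2 ring H displaced by substituents)
  + CONH2 → C:1 H:2 O:1 N:1
  + COOCH3 → C:2 H:3 O:2
Element totals:
  C: 9
  H: 9
  N: 1
  O: 3
Molecular formula: C9H9NO3.
DoU = (2C + 2 + N − H − X) / 2 = (2·9 + 2 + 1 − 9 − 0) / 2 = 6.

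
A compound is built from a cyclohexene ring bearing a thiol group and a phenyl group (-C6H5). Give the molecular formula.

Atom tally by fragment:
  cyclohexene ring core → C:6 H:10
  (− 2 ring H displaced by substituents)
  + SH → S:1 H:1
  + C6H5 → C:6 H:5
Element totals:
  C: 12
  H: 14
  S: 1

C12H14S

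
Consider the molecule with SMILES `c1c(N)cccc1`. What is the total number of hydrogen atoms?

Atom tally by fragment:
  benzene ring core → C:6 H:6
  (− 1 ring H displaced by substituents)
  + NH2 → N:1 H:2
Element totals:
  C: 6
  H: 7
  N: 1

7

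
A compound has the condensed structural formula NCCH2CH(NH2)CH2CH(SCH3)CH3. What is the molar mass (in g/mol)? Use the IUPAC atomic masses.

Atom tally by fragment:
  NCCH2 → C:2 H:2 N:1
  CH(NH2) → C:1 H:3 N:1
  CH2 → C:1 H:2
  CH(SCH3) → C:2 H:4 S:1
  CH3 → C:1 H:3
Element totals:
  C: 7
  H: 14
  N: 2
  S: 1
Molecular formula: C7H14N2S.
  M = 7(12.011) + 14(1.008) + 2(14.007) + 32.06
    = 84.077 + 14.112 + 28.014 + 32.060 = 158.263

158.26 g/mol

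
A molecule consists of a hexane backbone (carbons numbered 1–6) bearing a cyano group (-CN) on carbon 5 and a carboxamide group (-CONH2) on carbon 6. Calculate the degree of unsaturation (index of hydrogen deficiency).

3

Atom tally by fragment:
  CH3 → C:1 H:3
  CH2 → C:1 H:2
  CH2 → C:1 H:2
  CH2 → C:1 H:2
  CH(CN) → C:2 H:1 N:1
  CH2CONH2 → C:2 H:4 O:1 N:1
Element totals:
  C: 8
  H: 14
  N: 2
  O: 1
Molecular formula: C8H14N2O.
DoU = (2C + 2 + N − H − X) / 2 = (2·8 + 2 + 2 − 14 − 0) / 2 = 3.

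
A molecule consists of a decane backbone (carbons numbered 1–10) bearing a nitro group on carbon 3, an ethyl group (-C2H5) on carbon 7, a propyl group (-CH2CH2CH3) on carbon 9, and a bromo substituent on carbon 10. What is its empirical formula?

C15H30BrNO2

Atom tally by fragment:
  CH3 → C:1 H:3
  CH2 → C:1 H:2
  CH(NO2) → C:1 H:1 N:1 O:2
  CH2 → C:1 H:2
  CH2 → C:1 H:2
  CH2 → C:1 H:2
  CH(C2H5) → C:3 H:6
  CH2 → C:1 H:2
  CH(CH2CH2CH3) → C:4 H:8
  CH2Br → C:1 H:2 Br:1
Element totals:
  C: 15
  H: 30
  Br: 1
  N: 1
  O: 2
Molecular formula: C15H30BrNO2.
gcd of subscripts (1, 15, 30, 1, 2) = 1, so the empirical formula equals the molecular formula.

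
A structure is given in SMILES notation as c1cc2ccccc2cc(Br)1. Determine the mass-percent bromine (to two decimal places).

Atom tally by fragment:
  naphthalene ring system core → C:10 H:8
  (− 1 ring H displaced by substituents)
  + Br → Br:1
Element totals:
  C: 10
  H: 7
  Br: 1
Molecular formula: C10H7Br.
Molar mass = 207.070 g/mol.
Mass from Br: 1 × 79.904 = 79.904 g/mol.
%Br = 79.904 / 207.070 × 100 = 38.59%.

38.59%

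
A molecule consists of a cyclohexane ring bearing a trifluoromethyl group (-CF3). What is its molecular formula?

C7H11F3

Atom tally by fragment:
  cyclohexane ring core → C:6 H:12
  (− 1 ring H displaced by substituents)
  + CF3 → C:1 F:3
Element totals:
  C: 7
  H: 11
  F: 3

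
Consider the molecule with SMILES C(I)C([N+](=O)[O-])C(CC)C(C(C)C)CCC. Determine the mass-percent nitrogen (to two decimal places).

Atom tally by fragment:
  ICH2 → C:1 H:2 I:1
  CH(NO2) → C:1 H:1 N:1 O:2
  CH(C2H5) → C:3 H:6
  CH(CH(CH3)2) → C:4 H:8
  CH2 → C:1 H:2
  CH2 → C:1 H:2
  CH3 → C:1 H:3
Element totals:
  C: 12
  H: 24
  I: 1
  N: 1
  O: 2
Molecular formula: C12H24INO2.
Molar mass = 341.233 g/mol.
Mass from N: 1 × 14.007 = 14.007 g/mol.
%N = 14.007 / 341.233 × 100 = 4.10%.

4.10%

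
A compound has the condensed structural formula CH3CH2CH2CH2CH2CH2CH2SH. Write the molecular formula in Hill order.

C7H16S

Element totals:
  C: 7
  H: 16
  S: 1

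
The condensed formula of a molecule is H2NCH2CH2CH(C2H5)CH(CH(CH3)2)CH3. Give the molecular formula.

Element totals:
  C: 10
  H: 23
  N: 1

C10H23N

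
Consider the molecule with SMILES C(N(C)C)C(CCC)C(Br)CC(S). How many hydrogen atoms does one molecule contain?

Atom tally by fragment:
  (CH3)2NCH2 → C:3 H:8 N:1
  CH(CH2CH2CH3) → C:4 H:8
  CH(Br) → C:1 H:1 Br:1
  CH2 → C:1 H:2
  CH2SH → C:1 H:3 S:1
Element totals:
  C: 10
  H: 22
  Br: 1
  N: 1
  S: 1

22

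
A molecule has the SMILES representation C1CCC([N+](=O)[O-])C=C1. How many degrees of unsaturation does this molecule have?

3

Atom tally by fragment:
  cyclohexene ring core → C:6 H:10
  (− 1 ring H displaced by substituents)
  + NO2 → N:1 O:2
Element totals:
  C: 6
  H: 9
  N: 1
  O: 2
Molecular formula: C6H9NO2.
DoU = (2C + 2 + N − H − X) / 2 = (2·6 + 2 + 1 − 9 − 0) / 2 = 3.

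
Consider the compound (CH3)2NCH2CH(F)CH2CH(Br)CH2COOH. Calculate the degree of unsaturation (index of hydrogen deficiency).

Element totals:
  C: 8
  H: 15
  Br: 1
  F: 1
  N: 1
  O: 2
Molecular formula: C8H15BrFNO2.
DoU = (2C + 2 + N − H − X) / 2 = (2·8 + 2 + 1 − 15 − 2) / 2 = 1.

1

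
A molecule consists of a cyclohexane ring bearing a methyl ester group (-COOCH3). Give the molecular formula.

Atom tally by fragment:
  cyclohexane ring core → C:6 H:12
  (− 1 ring H displaced by substituents)
  + COOCH3 → C:2 H:3 O:2
Element totals:
  C: 8
  H: 14
  O: 2

C8H14O2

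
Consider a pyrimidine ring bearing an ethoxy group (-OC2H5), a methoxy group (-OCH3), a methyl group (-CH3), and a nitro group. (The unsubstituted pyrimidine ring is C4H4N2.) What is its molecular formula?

C8H11N3O4

Atom tally by fragment:
  pyrimidine ring core → C:4 H:4 N:2
  (− 4 ring H displaced by substituents)
  + OC2H5 → C:2 H:5 O:1
  + OCH3 → C:1 H:3 O:1
  + CH3 → C:1 H:3
  + NO2 → N:1 O:2
Element totals:
  C: 8
  H: 11
  N: 3
  O: 4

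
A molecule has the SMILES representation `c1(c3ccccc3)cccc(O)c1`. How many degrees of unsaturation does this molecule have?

Atom tally by fragment:
  benzene ring core → C:6 H:6
  (− 2 ring H displaced by substituents)
  + C6H5 → C:6 H:5
  + OH → O:1 H:1
Element totals:
  C: 12
  H: 10
  O: 1
Molecular formula: C12H10O.
DoU = (2C + 2 + N − H − X) / 2 = (2·12 + 2 + 0 − 10 − 0) / 2 = 8.

8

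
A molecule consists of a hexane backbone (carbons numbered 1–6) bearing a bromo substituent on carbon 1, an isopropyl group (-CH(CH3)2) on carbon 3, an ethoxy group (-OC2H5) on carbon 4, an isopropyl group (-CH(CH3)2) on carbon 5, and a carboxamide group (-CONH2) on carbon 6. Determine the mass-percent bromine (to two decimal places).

Atom tally by fragment:
  BrCH2 → C:1 H:2 Br:1
  CH2 → C:1 H:2
  CH(CH(CH3)2) → C:4 H:8
  CH(OC2H5) → C:3 H:6 O:1
  CH(CH(CH3)2) → C:4 H:8
  CH2CONH2 → C:2 H:4 O:1 N:1
Element totals:
  C: 15
  H: 30
  Br: 1
  N: 1
  O: 2
Molecular formula: C15H30BrNO2.
Molar mass = 336.314 g/mol.
Mass from Br: 1 × 79.904 = 79.904 g/mol.
%Br = 79.904 / 336.314 × 100 = 23.76%.

23.76%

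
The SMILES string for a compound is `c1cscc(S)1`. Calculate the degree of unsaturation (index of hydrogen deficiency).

Atom tally by fragment:
  thiophene ring core → C:4 H:4 S:1
  (− 1 ring H displaced by substituents)
  + SH → S:1 H:1
Element totals:
  C: 4
  H: 4
  S: 2
Molecular formula: C4H4S2.
DoU = (2C + 2 + N − H − X) / 2 = (2·4 + 2 + 0 − 4 − 0) / 2 = 3.

3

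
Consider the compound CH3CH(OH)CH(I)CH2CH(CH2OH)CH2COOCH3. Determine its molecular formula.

Atom tally by fragment:
  CH3 → C:1 H:3
  CH(OH) → C:1 H:2 O:1
  CH(I) → C:1 H:1 I:1
  CH2 → C:1 H:2
  CH(CH2OH) → C:2 H:4 O:1
  CH2COOCH3 → C:3 H:5 O:2
Element totals:
  C: 9
  H: 17
  I: 1
  O: 4

C9H17IO4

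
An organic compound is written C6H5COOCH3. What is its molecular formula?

Element totals:
  C: 8
  H: 8
  O: 2

C8H8O2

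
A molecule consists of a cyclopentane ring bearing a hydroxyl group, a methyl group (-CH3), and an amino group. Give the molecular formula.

Atom tally by fragment:
  cyclopentane ring core → C:5 H:10
  (− 3 ring H displaced by substituents)
  + OH → O:1 H:1
  + CH3 → C:1 H:3
  + NH2 → N:1 H:2
Element totals:
  C: 6
  H: 13
  N: 1
  O: 1

C6H13NO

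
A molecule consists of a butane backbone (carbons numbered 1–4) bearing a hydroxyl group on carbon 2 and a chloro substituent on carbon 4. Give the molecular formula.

C4H9ClO

Atom tally by fragment:
  CH3 → C:1 H:3
  CH(OH) → C:1 H:2 O:1
  CH2 → C:1 H:2
  CH2Cl → C:1 H:2 Cl:1
Element totals:
  C: 4
  H: 9
  Cl: 1
  O: 1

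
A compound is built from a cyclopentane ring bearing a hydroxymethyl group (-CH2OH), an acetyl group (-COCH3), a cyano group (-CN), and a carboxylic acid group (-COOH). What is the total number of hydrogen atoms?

13

Atom tally by fragment:
  cyclopentane ring core → C:5 H:10
  (− 4 ring H displaced by substituents)
  + CH2OH → C:1 H:3 O:1
  + COCH3 → C:2 H:3 O:1
  + CN → C:1 N:1
  + COOH → C:1 H:1 O:2
Element totals:
  C: 10
  H: 13
  N: 1
  O: 4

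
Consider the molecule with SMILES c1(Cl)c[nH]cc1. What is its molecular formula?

Atom tally by fragment:
  pyrrole ring core → C:4 H:5 N:1
  (− 1 ring H displaced by substituents)
  + Cl → Cl:1
Element totals:
  C: 4
  H: 4
  Cl: 1
  N: 1

C4H4ClN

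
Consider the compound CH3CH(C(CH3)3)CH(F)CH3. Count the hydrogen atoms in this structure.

17

Atom tally by fragment:
  CH3 → C:1 H:3
  CH(C(CH3)3) → C:5 H:10
  CH(F) → C:1 H:1 F:1
  CH3 → C:1 H:3
Element totals:
  C: 8
  H: 17
  F: 1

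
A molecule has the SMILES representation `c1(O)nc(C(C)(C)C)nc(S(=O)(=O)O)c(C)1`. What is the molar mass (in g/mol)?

246.28 g/mol

Atom tally by fragment:
  pyrimidine ring core → C:4 H:4 N:2
  (− 4 ring H displaced by substituents)
  + OH → O:1 H:1
  + C(CH3)3 → C:4 H:9
  + SO3H → S:1 O:3 H:1
  + CH3 → C:1 H:3
Element totals:
  C: 9
  H: 14
  N: 2
  O: 4
  S: 1
Molecular formula: C9H14N2O4S.
  M = 9(12.011) + 14(1.008) + 2(14.007) + 4(15.999) + 32.06
    = 108.099 + 14.112 + 28.014 + 63.996 + 32.060 = 246.281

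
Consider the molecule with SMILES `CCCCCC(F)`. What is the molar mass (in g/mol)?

Atom tally by fragment:
  CH3 → C:1 H:3
  CH2 → C:1 H:2
  CH2 → C:1 H:2
  CH2 → C:1 H:2
  CH2 → C:1 H:2
  CH2F → C:1 H:2 F:1
Element totals:
  C: 6
  H: 13
  F: 1
Molecular formula: C6H13F.
  M = 6(12.011) + 13(1.008) + 18.998
    = 72.066 + 13.104 + 18.998 = 104.168

104.17 g/mol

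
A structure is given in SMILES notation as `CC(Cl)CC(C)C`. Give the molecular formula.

Atom tally by fragment:
  CH3 → C:1 H:3
  CH(Cl) → C:1 H:1 Cl:1
  CH2 → C:1 H:2
  CH(CH3) → C:2 H:4
  CH3 → C:1 H:3
Element totals:
  C: 6
  H: 13
  Cl: 1

C6H13Cl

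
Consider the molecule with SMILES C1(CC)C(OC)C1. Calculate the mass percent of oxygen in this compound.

15.97%

Atom tally by fragment:
  cyclopropane ring core → C:3 H:6
  (− 2 ring H displaced by substituents)
  + C2H5 → C:2 H:5
  + OCH3 → C:1 H:3 O:1
Element totals:
  C: 6
  H: 12
  O: 1
Molecular formula: C6H12O.
Molar mass = 100.161 g/mol.
Mass from O: 1 × 15.999 = 15.999 g/mol.
%O = 15.999 / 100.161 × 100 = 15.97%.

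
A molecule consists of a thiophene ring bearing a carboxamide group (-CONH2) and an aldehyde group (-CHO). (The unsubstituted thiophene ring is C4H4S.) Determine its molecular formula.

Atom tally by fragment:
  thiophene ring core → C:4 H:4 S:1
  (− 2 ring H displaced by substituents)
  + CONH2 → C:1 H:2 O:1 N:1
  + CHO → C:1 H:1 O:1
Element totals:
  C: 6
  H: 5
  N: 1
  O: 2
  S: 1

C6H5NO2S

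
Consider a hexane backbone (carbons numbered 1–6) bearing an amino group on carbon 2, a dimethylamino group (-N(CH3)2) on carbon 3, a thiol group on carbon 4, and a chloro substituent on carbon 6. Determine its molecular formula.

C8H19ClN2S

Atom tally by fragment:
  CH3 → C:1 H:3
  CH(NH2) → C:1 H:3 N:1
  CH(N(CH3)2) → C:3 H:7 N:1
  CH(SH) → C:1 H:2 S:1
  CH2 → C:1 H:2
  CH2Cl → C:1 H:2 Cl:1
Element totals:
  C: 8
  H: 19
  Cl: 1
  N: 2
  S: 1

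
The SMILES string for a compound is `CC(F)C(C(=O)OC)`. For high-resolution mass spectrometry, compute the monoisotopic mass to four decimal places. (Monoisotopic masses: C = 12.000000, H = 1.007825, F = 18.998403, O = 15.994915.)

Atom tally by fragment:
  CH3 → C:1 H:3
  CH(F) → C:1 H:1 F:1
  CH2COOCH3 → C:3 H:5 O:2
Element totals:
  C: 5
  H: 9
  F: 1
  O: 2
Molecular formula: C5H9FO2.
  M = 5(12.0) + 9(1.007825) + 18.998403 + 2(15.994915)
    = 60.000000 + 9.070425 + 18.998403 + 31.989830 = 120.058658

120.0587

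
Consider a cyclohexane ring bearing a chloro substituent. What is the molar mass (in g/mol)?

Atom tally by fragment:
  cyclohexane ring core → C:6 H:12
  (− 1 ring H displaced by substituents)
  + Cl → Cl:1
Element totals:
  C: 6
  H: 11
  Cl: 1
Molecular formula: C6H11Cl.
  M = 6(12.011) + 11(1.008) + 35.45
    = 72.066 + 11.088 + 35.450 = 118.604

118.60 g/mol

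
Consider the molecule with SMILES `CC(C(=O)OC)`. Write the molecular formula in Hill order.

Atom tally by fragment:
  CH3 → C:1 H:3
  CH2COOCH3 → C:3 H:5 O:2
Element totals:
  C: 4
  H: 8
  O: 2

C4H8O2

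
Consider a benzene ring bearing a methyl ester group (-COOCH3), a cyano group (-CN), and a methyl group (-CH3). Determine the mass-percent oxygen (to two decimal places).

18.27%

Atom tally by fragment:
  benzene ring core → C:6 H:6
  (− 3 ring H displaced by substituents)
  + COOCH3 → C:2 H:3 O:2
  + CN → C:1 N:1
  + CH3 → C:1 H:3
Element totals:
  C: 10
  H: 9
  N: 1
  O: 2
Molecular formula: C10H9NO2.
Molar mass = 175.187 g/mol.
Mass from O: 2 × 15.999 = 31.998 g/mol.
%O = 31.998 / 175.187 × 100 = 18.27%.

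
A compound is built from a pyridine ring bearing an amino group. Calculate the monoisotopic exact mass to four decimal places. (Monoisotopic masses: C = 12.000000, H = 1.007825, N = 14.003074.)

94.0531

Atom tally by fragment:
  pyridine ring core → C:5 H:5 N:1
  (− 1 ring H displaced by substituents)
  + NH2 → N:1 H:2
Element totals:
  C: 5
  H: 6
  N: 2
Molecular formula: C5H6N2.
  M = 5(12.0) + 6(1.007825) + 2(14.003074)
    = 60.000000 + 6.046950 + 28.006148 = 94.053098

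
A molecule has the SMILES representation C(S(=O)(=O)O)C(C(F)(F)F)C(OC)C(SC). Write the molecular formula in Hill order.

Atom tally by fragment:
  HO3SCH2 → C:1 H:3 S:1 O:3
  CH(CF3) → C:2 H:1 F:3
  CH(OCH3) → C:2 H:4 O:1
  CH2SCH3 → C:2 H:5 S:1
Element totals:
  C: 7
  H: 13
  F: 3
  O: 4
  S: 2

C7H13F3O4S2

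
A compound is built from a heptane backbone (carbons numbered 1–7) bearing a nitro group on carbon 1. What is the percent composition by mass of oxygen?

Atom tally by fragment:
  O2NCH2 → C:1 H:2 N:1 O:2
  CH2 → C:1 H:2
  CH2 → C:1 H:2
  CH2 → C:1 H:2
  CH2 → C:1 H:2
  CH2 → C:1 H:2
  CH3 → C:1 H:3
Element totals:
  C: 7
  H: 15
  N: 1
  O: 2
Molecular formula: C7H15NO2.
Molar mass = 145.202 g/mol.
Mass from O: 2 × 15.999 = 31.998 g/mol.
%O = 31.998 / 145.202 × 100 = 22.04%.

22.04%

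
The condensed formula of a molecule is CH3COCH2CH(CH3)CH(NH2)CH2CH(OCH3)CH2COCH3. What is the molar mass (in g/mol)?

Atom tally by fragment:
  CH3COCH2 → C:3 H:5 O:1
  CH(CH3) → C:2 H:4
  CH(NH2) → C:1 H:3 N:1
  CH2 → C:1 H:2
  CH(OCH3) → C:2 H:4 O:1
  CH2COCH3 → C:3 H:5 O:1
Element totals:
  C: 12
  H: 23
  N: 1
  O: 3
Molecular formula: C12H23NO3.
  M = 12(12.011) + 23(1.008) + 14.007 + 3(15.999)
    = 144.132 + 23.184 + 14.007 + 47.997 = 229.320

229.32 g/mol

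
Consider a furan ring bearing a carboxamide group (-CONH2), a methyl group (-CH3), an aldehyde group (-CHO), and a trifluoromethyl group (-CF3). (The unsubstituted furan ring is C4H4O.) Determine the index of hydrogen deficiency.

5

Atom tally by fragment:
  furan ring core → C:4 H:4 O:1
  (− 4 ring H displaced by substituents)
  + CONH2 → C:1 H:2 O:1 N:1
  + CH3 → C:1 H:3
  + CHO → C:1 H:1 O:1
  + CF3 → C:1 F:3
Element totals:
  C: 8
  H: 6
  F: 3
  N: 1
  O: 3
Molecular formula: C8H6F3NO3.
DoU = (2C + 2 + N − H − X) / 2 = (2·8 + 2 + 1 − 6 − 3) / 2 = 5.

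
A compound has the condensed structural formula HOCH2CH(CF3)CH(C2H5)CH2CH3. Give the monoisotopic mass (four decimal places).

Atom tally by fragment:
  HOCH2 → C:1 H:3 O:1
  CH(CF3) → C:2 H:1 F:3
  CH(C2H5) → C:3 H:6
  CH2 → C:1 H:2
  CH3 → C:1 H:3
Element totals:
  C: 8
  H: 15
  F: 3
  O: 1
Molecular formula: C8H15F3O.
  M = 8(12.0) + 15(1.007825) + 3(18.998403) + 15.994915
    = 96.000000 + 15.117375 + 56.995209 + 15.994915 = 184.107499

184.1075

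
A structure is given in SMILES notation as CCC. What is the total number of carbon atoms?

Atom tally by fragment:
  CH3 → C:1 H:3
  CH2 → C:1 H:2
  CH3 → C:1 H:3
Element totals:
  C: 3
  H: 8

3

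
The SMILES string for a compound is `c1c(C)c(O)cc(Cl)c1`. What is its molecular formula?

C7H7ClO

Atom tally by fragment:
  benzene ring core → C:6 H:6
  (− 3 ring H displaced by substituents)
  + CH3 → C:1 H:3
  + OH → O:1 H:1
  + Cl → Cl:1
Element totals:
  C: 7
  H: 7
  Cl: 1
  O: 1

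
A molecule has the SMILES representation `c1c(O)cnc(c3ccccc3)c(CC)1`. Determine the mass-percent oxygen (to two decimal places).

Atom tally by fragment:
  pyridine ring core → C:5 H:5 N:1
  (− 3 ring H displaced by substituents)
  + OH → O:1 H:1
  + C6H5 → C:6 H:5
  + C2H5 → C:2 H:5
Element totals:
  C: 13
  H: 13
  N: 1
  O: 1
Molecular formula: C13H13NO.
Molar mass = 199.253 g/mol.
Mass from O: 1 × 15.999 = 15.999 g/mol.
%O = 15.999 / 199.253 × 100 = 8.03%.

8.03%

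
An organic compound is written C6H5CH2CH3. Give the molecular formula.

C8H10

Atom tally by fragment:
  C6H5CH2 → C:7 H:7
  CH3 → C:1 H:3
Element totals:
  C: 8
  H: 10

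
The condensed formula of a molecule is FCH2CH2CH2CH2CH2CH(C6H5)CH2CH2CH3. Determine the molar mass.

222.35 g/mol

Element totals:
  C: 15
  H: 23
  F: 1
Molecular formula: C15H23F.
  M = 15(12.011) + 23(1.008) + 18.998
    = 180.165 + 23.184 + 18.998 = 222.347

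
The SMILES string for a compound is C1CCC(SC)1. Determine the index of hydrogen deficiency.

1

Atom tally by fragment:
  cyclobutane ring core → C:4 H:8
  (− 1 ring H displaced by substituents)
  + SCH3 → C:1 H:3 S:1
Element totals:
  C: 5
  H: 10
  S: 1
Molecular formula: C5H10S.
DoU = (2C + 2 + N − H − X) / 2 = (2·5 + 2 + 0 − 10 − 0) / 2 = 1.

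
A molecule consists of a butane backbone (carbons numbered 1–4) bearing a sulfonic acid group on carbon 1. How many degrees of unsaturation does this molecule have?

0

Atom tally by fragment:
  HO3SCH2 → C:1 H:3 S:1 O:3
  CH2 → C:1 H:2
  CH2 → C:1 H:2
  CH3 → C:1 H:3
Element totals:
  C: 4
  H: 10
  O: 3
  S: 1
Molecular formula: C4H10O3S.
DoU = (2C + 2 + N − H − X) / 2 = (2·4 + 2 + 0 − 10 − 0) / 2 = 0.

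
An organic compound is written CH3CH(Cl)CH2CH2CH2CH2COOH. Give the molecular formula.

C7H13ClO2

Element totals:
  C: 7
  H: 13
  Cl: 1
  O: 2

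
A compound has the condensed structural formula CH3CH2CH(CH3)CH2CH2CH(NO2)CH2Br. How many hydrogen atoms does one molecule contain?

16

Atom tally by fragment:
  CH3 → C:1 H:3
  CH2 → C:1 H:2
  CH(CH3) → C:2 H:4
  CH2 → C:1 H:2
  CH2 → C:1 H:2
  CH(NO2) → C:1 H:1 N:1 O:2
  CH2Br → C:1 H:2 Br:1
Element totals:
  C: 8
  H: 16
  Br: 1
  N: 1
  O: 2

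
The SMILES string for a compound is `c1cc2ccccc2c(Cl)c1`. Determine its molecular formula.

Atom tally by fragment:
  naphthalene ring system core → C:10 H:8
  (− 1 ring H displaced by substituents)
  + Cl → Cl:1
Element totals:
  C: 10
  H: 7
  Cl: 1

C10H7Cl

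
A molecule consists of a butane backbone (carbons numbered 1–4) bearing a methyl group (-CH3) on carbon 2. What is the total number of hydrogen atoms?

Atom tally by fragment:
  CH3 → C:1 H:3
  CH(CH3) → C:2 H:4
  CH2 → C:1 H:2
  CH3 → C:1 H:3
Element totals:
  C: 5
  H: 12

12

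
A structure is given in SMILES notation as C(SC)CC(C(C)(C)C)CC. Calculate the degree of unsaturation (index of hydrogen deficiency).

Atom tally by fragment:
  CH3SCH2 → C:2 H:5 S:1
  CH2 → C:1 H:2
  CH(C(CH3)3) → C:5 H:10
  CH2 → C:1 H:2
  CH3 → C:1 H:3
Element totals:
  C: 10
  H: 22
  S: 1
Molecular formula: C10H22S.
DoU = (2C + 2 + N − H − X) / 2 = (2·10 + 2 + 0 − 22 − 0) / 2 = 0.

0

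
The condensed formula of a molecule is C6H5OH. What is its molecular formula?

C6H6O

Atom tally by fragment:
  benzene ring core → C:6 H:6
  (− 1 ring H displaced by substituents)
  + OH → O:1 H:1
Element totals:
  C: 6
  H: 6
  O: 1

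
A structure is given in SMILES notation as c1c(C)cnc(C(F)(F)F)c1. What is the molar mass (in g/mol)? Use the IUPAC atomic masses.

Atom tally by fragment:
  pyridine ring core → C:5 H:5 N:1
  (− 2 ring H displaced by substituents)
  + CH3 → C:1 H:3
  + CF3 → C:1 F:3
Element totals:
  C: 7
  H: 6
  F: 3
  N: 1
Molecular formula: C7H6F3N.
  M = 7(12.011) + 6(1.008) + 3(18.998) + 14.007
    = 84.077 + 6.048 + 56.994 + 14.007 = 161.126

161.13 g/mol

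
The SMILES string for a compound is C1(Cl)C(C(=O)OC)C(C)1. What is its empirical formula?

C6H9ClO2

Atom tally by fragment:
  cyclopropane ring core → C:3 H:6
  (− 3 ring H displaced by substituents)
  + Cl → Cl:1
  + COOCH3 → C:2 H:3 O:2
  + CH3 → C:1 H:3
Element totals:
  C: 6
  H: 9
  Cl: 1
  O: 2
Molecular formula: C6H9ClO2.
gcd of subscripts (6, 1, 9, 2) = 1, so the empirical formula equals the molecular formula.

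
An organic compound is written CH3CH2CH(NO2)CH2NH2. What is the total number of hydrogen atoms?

10

Element totals:
  C: 4
  H: 10
  N: 2
  O: 2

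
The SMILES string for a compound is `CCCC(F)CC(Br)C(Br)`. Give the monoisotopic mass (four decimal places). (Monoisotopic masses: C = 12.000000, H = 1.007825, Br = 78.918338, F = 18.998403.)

Atom tally by fragment:
  CH3 → C:1 H:3
  CH2 → C:1 H:2
  CH2 → C:1 H:2
  CH(F) → C:1 H:1 F:1
  CH2 → C:1 H:2
  CH(Br) → C:1 H:1 Br:1
  CH2Br → C:1 H:2 Br:1
Element totals:
  C: 7
  H: 13
  Br: 2
  F: 1
Molecular formula: C7H13Br2F.
  M = 7(12.0) + 13(1.007825) + 2(78.918338) + 18.998403
    = 84.000000 + 13.101725 + 157.836676 + 18.998403 = 273.936804

273.9368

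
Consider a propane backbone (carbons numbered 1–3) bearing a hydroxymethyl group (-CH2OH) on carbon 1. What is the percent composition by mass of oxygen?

21.58%

Atom tally by fragment:
  HOCH2CH2 → C:2 H:5 O:1
  CH2 → C:1 H:2
  CH3 → C:1 H:3
Element totals:
  C: 4
  H: 10
  O: 1
Molecular formula: C4H10O.
Molar mass = 74.123 g/mol.
Mass from O: 1 × 15.999 = 15.999 g/mol.
%O = 15.999 / 74.123 × 100 = 21.58%.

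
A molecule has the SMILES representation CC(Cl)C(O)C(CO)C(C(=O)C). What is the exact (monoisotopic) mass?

Atom tally by fragment:
  CH3 → C:1 H:3
  CH(Cl) → C:1 H:1 Cl:1
  CH(OH) → C:1 H:2 O:1
  CH(CH2OH) → C:2 H:4 O:1
  CH2COCH3 → C:3 H:5 O:1
Element totals:
  C: 8
  H: 15
  Cl: 1
  O: 3
Molecular formula: C8H15ClO3.
  M = 8(12.0) + 15(1.007825) + 34.968853 + 3(15.994915)
    = 96.000000 + 15.117375 + 34.968853 + 47.984745 = 194.070973

194.0710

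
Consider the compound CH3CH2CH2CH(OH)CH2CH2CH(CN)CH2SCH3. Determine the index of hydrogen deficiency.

Atom tally by fragment:
  CH3 → C:1 H:3
  CH2 → C:1 H:2
  CH2 → C:1 H:2
  CH(OH) → C:1 H:2 O:1
  CH2 → C:1 H:2
  CH2 → C:1 H:2
  CH(CN) → C:2 H:1 N:1
  CH2SCH3 → C:2 H:5 S:1
Element totals:
  C: 10
  H: 19
  N: 1
  O: 1
  S: 1
Molecular formula: C10H19NOS.
DoU = (2C + 2 + N − H − X) / 2 = (2·10 + 2 + 1 − 19 − 0) / 2 = 2.

2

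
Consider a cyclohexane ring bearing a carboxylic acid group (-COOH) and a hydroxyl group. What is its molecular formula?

Atom tally by fragment:
  cyclohexane ring core → C:6 H:12
  (− 2 ring H displaced by substituents)
  + COOH → C:1 H:1 O:2
  + OH → O:1 H:1
Element totals:
  C: 7
  H: 12
  O: 3

C7H12O3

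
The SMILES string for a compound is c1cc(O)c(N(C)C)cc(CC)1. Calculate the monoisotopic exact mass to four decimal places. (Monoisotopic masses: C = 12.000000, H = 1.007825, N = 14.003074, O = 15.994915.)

165.1154

Atom tally by fragment:
  benzene ring core → C:6 H:6
  (− 3 ring H displaced by substituents)
  + OH → O:1 H:1
  + N(CH3)2 → N:1 C:2 H:6
  + C2H5 → C:2 H:5
Element totals:
  C: 10
  H: 15
  N: 1
  O: 1
Molecular formula: C10H15NO.
  M = 10(12.0) + 15(1.007825) + 14.003074 + 15.994915
    = 120.000000 + 15.117375 + 14.003074 + 15.994915 = 165.115364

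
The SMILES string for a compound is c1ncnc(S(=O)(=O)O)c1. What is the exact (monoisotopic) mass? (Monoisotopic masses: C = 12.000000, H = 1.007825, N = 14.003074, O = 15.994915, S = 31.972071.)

159.9943

Atom tally by fragment:
  pyrimidine ring core → C:4 H:4 N:2
  (− 1 ring H displaced by substituents)
  + SO3H → S:1 O:3 H:1
Element totals:
  C: 4
  H: 4
  N: 2
  O: 3
  S: 1
Molecular formula: C4H4N2O3S.
  M = 4(12.0) + 4(1.007825) + 2(14.003074) + 3(15.994915) + 31.972071
    = 48.000000 + 4.031300 + 28.006148 + 47.984745 + 31.972071 = 159.994264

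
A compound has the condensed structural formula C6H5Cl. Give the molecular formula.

Element totals:
  C: 6
  H: 5
  Cl: 1

C6H5Cl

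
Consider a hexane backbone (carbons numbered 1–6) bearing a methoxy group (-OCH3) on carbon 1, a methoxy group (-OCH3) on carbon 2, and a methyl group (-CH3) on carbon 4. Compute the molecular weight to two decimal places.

160.26 g/mol

Atom tally by fragment:
  CH3OCH2 → C:2 H:5 O:1
  CH(OCH3) → C:2 H:4 O:1
  CH2 → C:1 H:2
  CH(CH3) → C:2 H:4
  CH2 → C:1 H:2
  CH3 → C:1 H:3
Element totals:
  C: 9
  H: 20
  O: 2
Molecular formula: C9H20O2.
  M = 9(12.011) + 20(1.008) + 2(15.999)
    = 108.099 + 20.160 + 31.998 = 160.257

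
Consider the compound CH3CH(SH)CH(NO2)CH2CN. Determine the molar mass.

160.19 g/mol

Atom tally by fragment:
  CH3 → C:1 H:3
  CH(SH) → C:1 H:2 S:1
  CH(NO2) → C:1 H:1 N:1 O:2
  CH2CN → C:2 H:2 N:1
Element totals:
  C: 5
  H: 8
  N: 2
  O: 2
  S: 1
Molecular formula: C5H8N2O2S.
  M = 5(12.011) + 8(1.008) + 2(14.007) + 2(15.999) + 32.06
    = 60.055 + 8.064 + 28.014 + 31.998 + 32.060 = 160.191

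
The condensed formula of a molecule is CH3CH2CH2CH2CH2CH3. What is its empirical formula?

C3H7

Atom tally by fragment:
  CH3 → C:1 H:3
  CH2 → C:1 H:2
  CH2 → C:1 H:2
  CH2 → C:1 H:2
  CH2 → C:1 H:2
  CH3 → C:1 H:3
Element totals:
  C: 6
  H: 14
Molecular formula: C6H14.
gcd of subscripts = 2; dividing each by 2:
  C: 6/2 = 3
  H: 14/2 = 7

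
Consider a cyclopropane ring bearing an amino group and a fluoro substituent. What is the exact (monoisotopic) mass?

Atom tally by fragment:
  cyclopropane ring core → C:3 H:6
  (− 2 ring H displaced by substituents)
  + NH2 → N:1 H:2
  + F → F:1
Element totals:
  C: 3
  H: 6
  F: 1
  N: 1
Molecular formula: C3H6FN.
  M = 3(12.0) + 6(1.007825) + 18.998403 + 14.003074
    = 36.000000 + 6.046950 + 18.998403 + 14.003074 = 75.048427

75.0484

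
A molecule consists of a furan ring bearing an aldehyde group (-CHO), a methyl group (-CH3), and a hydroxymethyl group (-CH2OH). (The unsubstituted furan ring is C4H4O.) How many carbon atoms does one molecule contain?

7

Atom tally by fragment:
  furan ring core → C:4 H:4 O:1
  (− 3 ring H displaced by substituents)
  + CHO → C:1 H:1 O:1
  + CH3 → C:1 H:3
  + CH2OH → C:1 H:3 O:1
Element totals:
  C: 7
  H: 8
  O: 3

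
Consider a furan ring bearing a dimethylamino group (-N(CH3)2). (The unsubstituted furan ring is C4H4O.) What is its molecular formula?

C6H9NO

Atom tally by fragment:
  furan ring core → C:4 H:4 O:1
  (− 1 ring H displaced by substituents)
  + N(CH3)2 → N:1 C:2 H:6
Element totals:
  C: 6
  H: 9
  N: 1
  O: 1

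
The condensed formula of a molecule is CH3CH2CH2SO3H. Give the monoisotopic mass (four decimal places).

Element totals:
  C: 3
  H: 8
  O: 3
  S: 1
Molecular formula: C3H8O3S.
  M = 3(12.0) + 8(1.007825) + 3(15.994915) + 31.972071
    = 36.000000 + 8.062600 + 47.984745 + 31.972071 = 124.019416

124.0194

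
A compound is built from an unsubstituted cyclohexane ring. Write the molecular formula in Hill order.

C6H12

Atom tally by fragment:
  cyclohexane ring core → C:6 H:12
Element totals:
  C: 6
  H: 12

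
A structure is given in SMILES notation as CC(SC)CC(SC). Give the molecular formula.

Atom tally by fragment:
  CH3 → C:1 H:3
  CH(SCH3) → C:2 H:4 S:1
  CH2 → C:1 H:2
  CH2SCH3 → C:2 H:5 S:1
Element totals:
  C: 6
  H: 14
  S: 2

C6H14S2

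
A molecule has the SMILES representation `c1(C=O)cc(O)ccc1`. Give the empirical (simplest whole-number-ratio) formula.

Atom tally by fragment:
  benzene ring core → C:6 H:6
  (− 2 ring H displaced by substituents)
  + CHO → C:1 H:1 O:1
  + OH → O:1 H:1
Element totals:
  C: 7
  H: 6
  O: 2
Molecular formula: C7H6O2.
gcd of subscripts (7, 6, 2) = 1, so the empirical formula equals the molecular formula.

C7H6O2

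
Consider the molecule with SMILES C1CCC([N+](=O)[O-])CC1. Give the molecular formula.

C6H11NO2

Atom tally by fragment:
  cyclohexane ring core → C:6 H:12
  (− 1 ring H displaced by substituents)
  + NO2 → N:1 O:2
Element totals:
  C: 6
  H: 11
  N: 1
  O: 2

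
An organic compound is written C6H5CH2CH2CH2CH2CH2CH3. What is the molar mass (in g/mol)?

Atom tally by fragment:
  C6H5CH2 → C:7 H:7
  CH2 → C:1 H:2
  CH2 → C:1 H:2
  CH2 → C:1 H:2
  CH2 → C:1 H:2
  CH3 → C:1 H:3
Element totals:
  C: 12
  H: 18
Molecular formula: C12H18.
  M = 12(12.011) + 18(1.008)
    = 144.132 + 18.144 = 162.276

162.28 g/mol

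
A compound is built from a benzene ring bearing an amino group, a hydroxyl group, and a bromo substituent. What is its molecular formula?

C6H6BrNO

Atom tally by fragment:
  benzene ring core → C:6 H:6
  (− 3 ring H displaced by substituents)
  + NH2 → N:1 H:2
  + OH → O:1 H:1
  + Br → Br:1
Element totals:
  C: 6
  H: 6
  Br: 1
  N: 1
  O: 1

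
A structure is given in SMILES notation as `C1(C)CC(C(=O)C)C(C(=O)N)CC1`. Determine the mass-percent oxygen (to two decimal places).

Atom tally by fragment:
  cyclohexane ring core → C:6 H:12
  (− 3 ring H displaced by substituents)
  + CH3 → C:1 H:3
  + COCH3 → C:2 H:3 O:1
  + CONH2 → C:1 H:2 O:1 N:1
Element totals:
  C: 10
  H: 17
  N: 1
  O: 2
Molecular formula: C10H17NO2.
Molar mass = 183.251 g/mol.
Mass from O: 2 × 15.999 = 31.998 g/mol.
%O = 31.998 / 183.251 × 100 = 17.46%.

17.46%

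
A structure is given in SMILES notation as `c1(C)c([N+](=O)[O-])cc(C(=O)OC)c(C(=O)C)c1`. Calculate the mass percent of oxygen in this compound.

Atom tally by fragment:
  benzene ring core → C:6 H:6
  (− 4 ring H displaced by substituents)
  + CH3 → C:1 H:3
  + NO2 → N:1 O:2
  + COOCH3 → C:2 H:3 O:2
  + COCH3 → C:2 H:3 O:1
Element totals:
  C: 11
  H: 11
  N: 1
  O: 5
Molecular formula: C11H11NO5.
Molar mass = 237.211 g/mol.
Mass from O: 5 × 15.999 = 79.995 g/mol.
%O = 79.995 / 237.211 × 100 = 33.72%.

33.72%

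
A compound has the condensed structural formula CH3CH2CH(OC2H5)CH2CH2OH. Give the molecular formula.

Element totals:
  C: 7
  H: 16
  O: 2

C7H16O2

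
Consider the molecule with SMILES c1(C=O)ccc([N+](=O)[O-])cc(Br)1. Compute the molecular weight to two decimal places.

Atom tally by fragment:
  benzene ring core → C:6 H:6
  (− 3 ring H displaced by substituents)
  + CHO → C:1 H:1 O:1
  + NO2 → N:1 O:2
  + Br → Br:1
Element totals:
  C: 7
  H: 4
  Br: 1
  N: 1
  O: 3
Molecular formula: C7H4BrNO3.
  M = 7(12.011) + 4(1.008) + 79.904 + 14.007 + 3(15.999)
    = 84.077 + 4.032 + 79.904 + 14.007 + 47.997 = 230.017

230.02 g/mol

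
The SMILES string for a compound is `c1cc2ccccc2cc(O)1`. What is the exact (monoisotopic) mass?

144.0575

Atom tally by fragment:
  naphthalene ring system core → C:10 H:8
  (− 1 ring H displaced by substituents)
  + OH → O:1 H:1
Element totals:
  C: 10
  H: 8
  O: 1
Molecular formula: C10H8O.
  M = 10(12.0) + 8(1.007825) + 15.994915
    = 120.000000 + 8.062600 + 15.994915 = 144.057515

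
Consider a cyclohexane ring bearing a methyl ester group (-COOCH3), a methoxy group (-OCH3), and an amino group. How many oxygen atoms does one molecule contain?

Atom tally by fragment:
  cyclohexane ring core → C:6 H:12
  (− 3 ring H displaced by substituents)
  + COOCH3 → C:2 H:3 O:2
  + OCH3 → C:1 H:3 O:1
  + NH2 → N:1 H:2
Element totals:
  C: 9
  H: 17
  N: 1
  O: 3

3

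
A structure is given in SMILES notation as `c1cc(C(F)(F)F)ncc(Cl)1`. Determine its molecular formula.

Atom tally by fragment:
  pyridine ring core → C:5 H:5 N:1
  (− 2 ring H displaced by substituents)
  + CF3 → C:1 F:3
  + Cl → Cl:1
Element totals:
  C: 6
  H: 3
  Cl: 1
  F: 3
  N: 1

C6H3ClF3N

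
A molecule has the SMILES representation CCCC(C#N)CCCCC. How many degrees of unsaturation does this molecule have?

2

Atom tally by fragment:
  CH3 → C:1 H:3
  CH2 → C:1 H:2
  CH2 → C:1 H:2
  CH(CN) → C:2 H:1 N:1
  CH2 → C:1 H:2
  CH2 → C:1 H:2
  CH2 → C:1 H:2
  CH2 → C:1 H:2
  CH3 → C:1 H:3
Element totals:
  C: 10
  H: 19
  N: 1
Molecular formula: C10H19N.
DoU = (2C + 2 + N − H − X) / 2 = (2·10 + 2 + 1 − 19 − 0) / 2 = 2.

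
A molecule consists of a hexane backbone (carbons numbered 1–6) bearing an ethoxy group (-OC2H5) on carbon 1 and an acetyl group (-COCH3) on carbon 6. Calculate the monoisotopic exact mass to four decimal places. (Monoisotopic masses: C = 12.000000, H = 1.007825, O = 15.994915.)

172.1463

Atom tally by fragment:
  C2H5OCH2 → C:3 H:7 O:1
  CH2 → C:1 H:2
  CH2 → C:1 H:2
  CH2 → C:1 H:2
  CH2 → C:1 H:2
  CH2COCH3 → C:3 H:5 O:1
Element totals:
  C: 10
  H: 20
  O: 2
Molecular formula: C10H20O2.
  M = 10(12.0) + 20(1.007825) + 2(15.994915)
    = 120.000000 + 20.156500 + 31.989830 = 172.146330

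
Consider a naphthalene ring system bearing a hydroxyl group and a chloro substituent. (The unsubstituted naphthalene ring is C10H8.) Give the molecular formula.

C10H7ClO

Atom tally by fragment:
  naphthalene ring system core → C:10 H:8
  (− 2 ring H displaced by substituents)
  + OH → O:1 H:1
  + Cl → Cl:1
Element totals:
  C: 10
  H: 7
  Cl: 1
  O: 1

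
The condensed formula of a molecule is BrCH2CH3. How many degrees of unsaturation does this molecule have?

Element totals:
  C: 2
  H: 5
  Br: 1
Molecular formula: C2H5Br.
DoU = (2C + 2 + N − H − X) / 2 = (2·2 + 2 + 0 − 5 − 1) / 2 = 0.

0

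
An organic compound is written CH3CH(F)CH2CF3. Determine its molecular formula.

Atom tally by fragment:
  CH3 → C:1 H:3
  CH(F) → C:1 H:1 F:1
  CH2CF3 → C:2 H:2 F:3
Element totals:
  C: 4
  H: 6
  F: 4

C4H6F4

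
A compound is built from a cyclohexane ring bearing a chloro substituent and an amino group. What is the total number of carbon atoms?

6

Atom tally by fragment:
  cyclohexane ring core → C:6 H:12
  (− 2 ring H displaced by substituents)
  + Cl → Cl:1
  + NH2 → N:1 H:2
Element totals:
  C: 6
  H: 12
  Cl: 1
  N: 1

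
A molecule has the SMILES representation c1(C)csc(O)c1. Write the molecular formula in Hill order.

C5H6OS

Atom tally by fragment:
  thiophene ring core → C:4 H:4 S:1
  (− 2 ring H displaced by substituents)
  + CH3 → C:1 H:3
  + OH → O:1 H:1
Element totals:
  C: 5
  H: 6
  O: 1
  S: 1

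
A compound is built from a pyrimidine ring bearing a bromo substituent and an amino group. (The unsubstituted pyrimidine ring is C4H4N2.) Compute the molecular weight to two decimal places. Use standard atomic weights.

174.00 g/mol

Atom tally by fragment:
  pyrimidine ring core → C:4 H:4 N:2
  (− 2 ring H displaced by substituents)
  + Br → Br:1
  + NH2 → N:1 H:2
Element totals:
  C: 4
  H: 4
  Br: 1
  N: 3
Molecular formula: C4H4BrN3.
  M = 4(12.011) + 4(1.008) + 79.904 + 3(14.007)
    = 48.044 + 4.032 + 79.904 + 42.021 = 174.001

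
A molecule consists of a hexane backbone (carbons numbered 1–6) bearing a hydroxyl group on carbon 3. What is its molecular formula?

C6H14O

Atom tally by fragment:
  CH3 → C:1 H:3
  CH2 → C:1 H:2
  CH(OH) → C:1 H:2 O:1
  CH2 → C:1 H:2
  CH2 → C:1 H:2
  CH3 → C:1 H:3
Element totals:
  C: 6
  H: 14
  O: 1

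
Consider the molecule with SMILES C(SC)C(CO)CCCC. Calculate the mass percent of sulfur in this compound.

Atom tally by fragment:
  CH3SCH2 → C:2 H:5 S:1
  CH(CH2OH) → C:2 H:4 O:1
  CH2 → C:1 H:2
  CH2 → C:1 H:2
  CH2 → C:1 H:2
  CH3 → C:1 H:3
Element totals:
  C: 8
  H: 18
  O: 1
  S: 1
Molecular formula: C8H18OS.
Molar mass = 162.291 g/mol.
Mass from S: 1 × 32.06 = 32.060 g/mol.
%S = 32.060 / 162.291 × 100 = 19.75%.

19.75%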